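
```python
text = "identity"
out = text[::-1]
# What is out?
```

text has length 8. The slice text[::-1] selects indices [7, 6, 5, 4, 3, 2, 1, 0] (7->'y', 6->'t', 5->'i', 4->'t', 3->'n', 2->'e', 1->'d', 0->'i'), giving 'ytitnedi'.

'ytitnedi'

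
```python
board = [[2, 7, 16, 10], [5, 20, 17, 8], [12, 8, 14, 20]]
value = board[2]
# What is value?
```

board has 3 rows. Row 2 is [12, 8, 14, 20].

[12, 8, 14, 20]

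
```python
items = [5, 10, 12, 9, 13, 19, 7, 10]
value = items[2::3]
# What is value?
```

items has length 8. The slice items[2::3] selects indices [2, 5] (2->12, 5->19), giving [12, 19].

[12, 19]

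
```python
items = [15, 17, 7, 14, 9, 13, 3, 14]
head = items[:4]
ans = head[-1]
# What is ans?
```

items has length 8. The slice items[:4] selects indices [0, 1, 2, 3] (0->15, 1->17, 2->7, 3->14), giving [15, 17, 7, 14]. So head = [15, 17, 7, 14]. Then head[-1] = 14.

14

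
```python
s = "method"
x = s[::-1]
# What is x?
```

s has length 6. The slice s[::-1] selects indices [5, 4, 3, 2, 1, 0] (5->'d', 4->'o', 3->'h', 2->'t', 1->'e', 0->'m'), giving 'dohtem'.

'dohtem'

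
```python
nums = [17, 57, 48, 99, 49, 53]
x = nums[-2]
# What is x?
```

nums has length 6. Negative index -2 maps to positive index 6 + (-2) = 4. nums[4] = 49.

49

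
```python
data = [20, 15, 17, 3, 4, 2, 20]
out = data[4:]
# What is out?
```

data has length 7. The slice data[4:] selects indices [4, 5, 6] (4->4, 5->2, 6->20), giving [4, 2, 20].

[4, 2, 20]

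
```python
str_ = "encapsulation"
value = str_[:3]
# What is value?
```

str_ has length 13. The slice str_[:3] selects indices [0, 1, 2] (0->'e', 1->'n', 2->'c'), giving 'enc'.

'enc'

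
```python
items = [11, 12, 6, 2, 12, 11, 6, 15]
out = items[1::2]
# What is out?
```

items has length 8. The slice items[1::2] selects indices [1, 3, 5, 7] (1->12, 3->2, 5->11, 7->15), giving [12, 2, 11, 15].

[12, 2, 11, 15]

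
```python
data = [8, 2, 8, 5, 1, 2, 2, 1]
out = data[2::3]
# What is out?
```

data has length 8. The slice data[2::3] selects indices [2, 5] (2->8, 5->2), giving [8, 2].

[8, 2]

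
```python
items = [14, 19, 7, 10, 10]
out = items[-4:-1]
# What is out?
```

items has length 5. The slice items[-4:-1] selects indices [1, 2, 3] (1->19, 2->7, 3->10), giving [19, 7, 10].

[19, 7, 10]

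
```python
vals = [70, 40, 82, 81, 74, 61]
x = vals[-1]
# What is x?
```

vals has length 6. Negative index -1 maps to positive index 6 + (-1) = 5. vals[5] = 61.

61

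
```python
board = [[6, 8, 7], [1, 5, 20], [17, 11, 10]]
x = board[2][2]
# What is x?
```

board[2] = [17, 11, 10]. Taking column 2 of that row yields 10.

10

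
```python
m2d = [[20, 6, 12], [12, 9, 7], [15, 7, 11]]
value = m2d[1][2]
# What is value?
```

m2d[1] = [12, 9, 7]. Taking column 2 of that row yields 7.

7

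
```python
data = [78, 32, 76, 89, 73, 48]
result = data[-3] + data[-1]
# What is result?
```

data has length 6. Negative index -3 maps to positive index 6 + (-3) = 3. data[3] = 89.
data has length 6. Negative index -1 maps to positive index 6 + (-1) = 5. data[5] = 48.
Sum: 89 + 48 = 137.

137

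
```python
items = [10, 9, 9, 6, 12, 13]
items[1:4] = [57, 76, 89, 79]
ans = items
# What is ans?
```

items starts as [10, 9, 9, 6, 12, 13] (length 6). The slice items[1:4] covers indices [1, 2, 3] with values [9, 9, 6]. Replacing that slice with [57, 76, 89, 79] (different length) produces [10, 57, 76, 89, 79, 12, 13].

[10, 57, 76, 89, 79, 12, 13]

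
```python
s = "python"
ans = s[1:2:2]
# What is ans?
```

s has length 6. The slice s[1:2:2] selects indices [1] (1->'y'), giving 'y'.

'y'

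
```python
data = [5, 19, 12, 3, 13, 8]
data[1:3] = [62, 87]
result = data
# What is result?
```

data starts as [5, 19, 12, 3, 13, 8] (length 6). The slice data[1:3] covers indices [1, 2] with values [19, 12]. Replacing that slice with [62, 87] (same length) produces [5, 62, 87, 3, 13, 8].

[5, 62, 87, 3, 13, 8]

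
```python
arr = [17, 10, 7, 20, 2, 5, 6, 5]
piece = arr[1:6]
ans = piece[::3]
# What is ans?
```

arr has length 8. The slice arr[1:6] selects indices [1, 2, 3, 4, 5] (1->10, 2->7, 3->20, 4->2, 5->5), giving [10, 7, 20, 2, 5]. So piece = [10, 7, 20, 2, 5]. piece has length 5. The slice piece[::3] selects indices [0, 3] (0->10, 3->2), giving [10, 2].

[10, 2]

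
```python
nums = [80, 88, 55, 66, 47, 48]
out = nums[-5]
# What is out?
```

nums has length 6. Negative index -5 maps to positive index 6 + (-5) = 1. nums[1] = 88.

88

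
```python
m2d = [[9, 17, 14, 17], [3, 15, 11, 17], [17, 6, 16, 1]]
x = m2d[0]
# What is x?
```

m2d has 3 rows. Row 0 is [9, 17, 14, 17].

[9, 17, 14, 17]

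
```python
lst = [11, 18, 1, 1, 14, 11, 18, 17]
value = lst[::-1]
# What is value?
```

lst has length 8. The slice lst[::-1] selects indices [7, 6, 5, 4, 3, 2, 1, 0] (7->17, 6->18, 5->11, 4->14, 3->1, 2->1, 1->18, 0->11), giving [17, 18, 11, 14, 1, 1, 18, 11].

[17, 18, 11, 14, 1, 1, 18, 11]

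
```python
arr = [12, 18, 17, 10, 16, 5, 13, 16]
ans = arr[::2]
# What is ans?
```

arr has length 8. The slice arr[::2] selects indices [0, 2, 4, 6] (0->12, 2->17, 4->16, 6->13), giving [12, 17, 16, 13].

[12, 17, 16, 13]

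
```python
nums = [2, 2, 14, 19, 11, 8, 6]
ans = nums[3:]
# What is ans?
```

nums has length 7. The slice nums[3:] selects indices [3, 4, 5, 6] (3->19, 4->11, 5->8, 6->6), giving [19, 11, 8, 6].

[19, 11, 8, 6]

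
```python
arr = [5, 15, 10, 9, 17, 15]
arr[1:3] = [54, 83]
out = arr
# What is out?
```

arr starts as [5, 15, 10, 9, 17, 15] (length 6). The slice arr[1:3] covers indices [1, 2] with values [15, 10]. Replacing that slice with [54, 83] (same length) produces [5, 54, 83, 9, 17, 15].

[5, 54, 83, 9, 17, 15]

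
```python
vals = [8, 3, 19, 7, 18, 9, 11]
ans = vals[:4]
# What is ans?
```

vals has length 7. The slice vals[:4] selects indices [0, 1, 2, 3] (0->8, 1->3, 2->19, 3->7), giving [8, 3, 19, 7].

[8, 3, 19, 7]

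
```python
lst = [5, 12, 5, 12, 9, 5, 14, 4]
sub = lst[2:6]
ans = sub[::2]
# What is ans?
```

lst has length 8. The slice lst[2:6] selects indices [2, 3, 4, 5] (2->5, 3->12, 4->9, 5->5), giving [5, 12, 9, 5]. So sub = [5, 12, 9, 5]. sub has length 4. The slice sub[::2] selects indices [0, 2] (0->5, 2->9), giving [5, 9].

[5, 9]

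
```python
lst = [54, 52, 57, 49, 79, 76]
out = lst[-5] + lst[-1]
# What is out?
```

lst has length 6. Negative index -5 maps to positive index 6 + (-5) = 1. lst[1] = 52.
lst has length 6. Negative index -1 maps to positive index 6 + (-1) = 5. lst[5] = 76.
Sum: 52 + 76 = 128.

128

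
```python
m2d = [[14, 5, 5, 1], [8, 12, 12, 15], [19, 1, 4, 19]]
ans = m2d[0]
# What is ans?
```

m2d has 3 rows. Row 0 is [14, 5, 5, 1].

[14, 5, 5, 1]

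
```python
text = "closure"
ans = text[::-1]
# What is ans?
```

text has length 7. The slice text[::-1] selects indices [6, 5, 4, 3, 2, 1, 0] (6->'e', 5->'r', 4->'u', 3->'s', 2->'o', 1->'l', 0->'c'), giving 'erusolc'.

'erusolc'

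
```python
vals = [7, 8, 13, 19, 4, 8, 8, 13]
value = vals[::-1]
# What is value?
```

vals has length 8. The slice vals[::-1] selects indices [7, 6, 5, 4, 3, 2, 1, 0] (7->13, 6->8, 5->8, 4->4, 3->19, 2->13, 1->8, 0->7), giving [13, 8, 8, 4, 19, 13, 8, 7].

[13, 8, 8, 4, 19, 13, 8, 7]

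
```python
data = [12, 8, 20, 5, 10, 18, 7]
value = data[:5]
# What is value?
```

data has length 7. The slice data[:5] selects indices [0, 1, 2, 3, 4] (0->12, 1->8, 2->20, 3->5, 4->10), giving [12, 8, 20, 5, 10].

[12, 8, 20, 5, 10]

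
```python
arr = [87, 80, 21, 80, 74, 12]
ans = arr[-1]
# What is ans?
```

arr has length 6. Negative index -1 maps to positive index 6 + (-1) = 5. arr[5] = 12.

12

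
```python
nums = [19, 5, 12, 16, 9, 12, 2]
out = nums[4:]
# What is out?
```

nums has length 7. The slice nums[4:] selects indices [4, 5, 6] (4->9, 5->12, 6->2), giving [9, 12, 2].

[9, 12, 2]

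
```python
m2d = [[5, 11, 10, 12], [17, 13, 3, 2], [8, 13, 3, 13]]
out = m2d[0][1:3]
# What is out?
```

m2d[0] = [5, 11, 10, 12]. m2d[0] has length 4. The slice m2d[0][1:3] selects indices [1, 2] (1->11, 2->10), giving [11, 10].

[11, 10]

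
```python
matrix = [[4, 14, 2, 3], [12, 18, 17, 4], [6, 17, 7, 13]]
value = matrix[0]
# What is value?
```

matrix has 3 rows. Row 0 is [4, 14, 2, 3].

[4, 14, 2, 3]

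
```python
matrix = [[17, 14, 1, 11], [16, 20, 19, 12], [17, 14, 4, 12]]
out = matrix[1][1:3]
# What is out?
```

matrix[1] = [16, 20, 19, 12]. matrix[1] has length 4. The slice matrix[1][1:3] selects indices [1, 2] (1->20, 2->19), giving [20, 19].

[20, 19]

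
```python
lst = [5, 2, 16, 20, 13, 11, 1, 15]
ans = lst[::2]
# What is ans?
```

lst has length 8. The slice lst[::2] selects indices [0, 2, 4, 6] (0->5, 2->16, 4->13, 6->1), giving [5, 16, 13, 1].

[5, 16, 13, 1]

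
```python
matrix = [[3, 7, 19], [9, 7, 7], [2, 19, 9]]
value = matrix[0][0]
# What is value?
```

matrix[0] = [3, 7, 19]. Taking column 0 of that row yields 3.

3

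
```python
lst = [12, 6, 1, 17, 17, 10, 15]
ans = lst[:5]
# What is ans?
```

lst has length 7. The slice lst[:5] selects indices [0, 1, 2, 3, 4] (0->12, 1->6, 2->1, 3->17, 4->17), giving [12, 6, 1, 17, 17].

[12, 6, 1, 17, 17]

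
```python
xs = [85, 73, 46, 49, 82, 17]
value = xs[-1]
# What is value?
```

xs has length 6. Negative index -1 maps to positive index 6 + (-1) = 5. xs[5] = 17.

17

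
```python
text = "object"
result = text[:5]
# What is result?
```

text has length 6. The slice text[:5] selects indices [0, 1, 2, 3, 4] (0->'o', 1->'b', 2->'j', 3->'e', 4->'c'), giving 'objec'.

'objec'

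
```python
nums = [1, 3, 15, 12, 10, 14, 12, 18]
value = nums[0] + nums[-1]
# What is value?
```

nums has length 8. nums[0] = 1.
nums has length 8. Negative index -1 maps to positive index 8 + (-1) = 7. nums[7] = 18.
Sum: 1 + 18 = 19.

19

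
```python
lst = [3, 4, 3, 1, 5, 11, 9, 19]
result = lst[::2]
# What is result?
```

lst has length 8. The slice lst[::2] selects indices [0, 2, 4, 6] (0->3, 2->3, 4->5, 6->9), giving [3, 3, 5, 9].

[3, 3, 5, 9]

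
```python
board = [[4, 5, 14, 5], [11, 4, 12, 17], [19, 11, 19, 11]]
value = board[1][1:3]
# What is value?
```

board[1] = [11, 4, 12, 17]. board[1] has length 4. The slice board[1][1:3] selects indices [1, 2] (1->4, 2->12), giving [4, 12].

[4, 12]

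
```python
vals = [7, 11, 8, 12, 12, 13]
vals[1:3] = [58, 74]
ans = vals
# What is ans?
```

vals starts as [7, 11, 8, 12, 12, 13] (length 6). The slice vals[1:3] covers indices [1, 2] with values [11, 8]. Replacing that slice with [58, 74] (same length) produces [7, 58, 74, 12, 12, 13].

[7, 58, 74, 12, 12, 13]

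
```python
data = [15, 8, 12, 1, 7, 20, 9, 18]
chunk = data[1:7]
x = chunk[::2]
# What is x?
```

data has length 8. The slice data[1:7] selects indices [1, 2, 3, 4, 5, 6] (1->8, 2->12, 3->1, 4->7, 5->20, 6->9), giving [8, 12, 1, 7, 20, 9]. So chunk = [8, 12, 1, 7, 20, 9]. chunk has length 6. The slice chunk[::2] selects indices [0, 2, 4] (0->8, 2->1, 4->20), giving [8, 1, 20].

[8, 1, 20]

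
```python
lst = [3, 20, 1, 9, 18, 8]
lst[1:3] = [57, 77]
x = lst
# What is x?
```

lst starts as [3, 20, 1, 9, 18, 8] (length 6). The slice lst[1:3] covers indices [1, 2] with values [20, 1]. Replacing that slice with [57, 77] (same length) produces [3, 57, 77, 9, 18, 8].

[3, 57, 77, 9, 18, 8]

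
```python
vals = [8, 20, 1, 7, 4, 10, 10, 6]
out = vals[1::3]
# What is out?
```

vals has length 8. The slice vals[1::3] selects indices [1, 4, 7] (1->20, 4->4, 7->6), giving [20, 4, 6].

[20, 4, 6]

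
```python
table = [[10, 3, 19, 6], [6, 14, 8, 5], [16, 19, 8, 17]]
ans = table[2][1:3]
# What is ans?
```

table[2] = [16, 19, 8, 17]. table[2] has length 4. The slice table[2][1:3] selects indices [1, 2] (1->19, 2->8), giving [19, 8].

[19, 8]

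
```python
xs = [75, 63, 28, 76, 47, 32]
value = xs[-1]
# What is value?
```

xs has length 6. Negative index -1 maps to positive index 6 + (-1) = 5. xs[5] = 32.

32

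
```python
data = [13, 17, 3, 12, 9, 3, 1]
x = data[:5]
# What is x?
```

data has length 7. The slice data[:5] selects indices [0, 1, 2, 3, 4] (0->13, 1->17, 2->3, 3->12, 4->9), giving [13, 17, 3, 12, 9].

[13, 17, 3, 12, 9]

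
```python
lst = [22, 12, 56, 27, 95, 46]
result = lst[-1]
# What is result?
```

lst has length 6. Negative index -1 maps to positive index 6 + (-1) = 5. lst[5] = 46.

46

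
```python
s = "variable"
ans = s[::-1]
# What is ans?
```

s has length 8. The slice s[::-1] selects indices [7, 6, 5, 4, 3, 2, 1, 0] (7->'e', 6->'l', 5->'b', 4->'a', 3->'i', 2->'r', 1->'a', 0->'v'), giving 'elbairav'.

'elbairav'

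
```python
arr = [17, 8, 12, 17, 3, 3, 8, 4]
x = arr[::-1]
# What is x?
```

arr has length 8. The slice arr[::-1] selects indices [7, 6, 5, 4, 3, 2, 1, 0] (7->4, 6->8, 5->3, 4->3, 3->17, 2->12, 1->8, 0->17), giving [4, 8, 3, 3, 17, 12, 8, 17].

[4, 8, 3, 3, 17, 12, 8, 17]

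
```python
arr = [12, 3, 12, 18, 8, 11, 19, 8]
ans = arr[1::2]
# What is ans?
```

arr has length 8. The slice arr[1::2] selects indices [1, 3, 5, 7] (1->3, 3->18, 5->11, 7->8), giving [3, 18, 11, 8].

[3, 18, 11, 8]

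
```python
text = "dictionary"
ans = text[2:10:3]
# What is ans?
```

text has length 10. The slice text[2:10:3] selects indices [2, 5, 8] (2->'c', 5->'o', 8->'r'), giving 'cor'.

'cor'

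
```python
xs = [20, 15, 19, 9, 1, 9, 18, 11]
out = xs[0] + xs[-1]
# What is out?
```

xs has length 8. xs[0] = 20.
xs has length 8. Negative index -1 maps to positive index 8 + (-1) = 7. xs[7] = 11.
Sum: 20 + 11 = 31.

31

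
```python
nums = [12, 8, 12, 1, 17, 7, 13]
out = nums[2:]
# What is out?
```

nums has length 7. The slice nums[2:] selects indices [2, 3, 4, 5, 6] (2->12, 3->1, 4->17, 5->7, 6->13), giving [12, 1, 17, 7, 13].

[12, 1, 17, 7, 13]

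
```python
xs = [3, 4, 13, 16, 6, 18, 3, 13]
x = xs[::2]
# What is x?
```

xs has length 8. The slice xs[::2] selects indices [0, 2, 4, 6] (0->3, 2->13, 4->6, 6->3), giving [3, 13, 6, 3].

[3, 13, 6, 3]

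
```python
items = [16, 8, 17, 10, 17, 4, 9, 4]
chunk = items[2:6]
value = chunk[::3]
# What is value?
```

items has length 8. The slice items[2:6] selects indices [2, 3, 4, 5] (2->17, 3->10, 4->17, 5->4), giving [17, 10, 17, 4]. So chunk = [17, 10, 17, 4]. chunk has length 4. The slice chunk[::3] selects indices [0, 3] (0->17, 3->4), giving [17, 4].

[17, 4]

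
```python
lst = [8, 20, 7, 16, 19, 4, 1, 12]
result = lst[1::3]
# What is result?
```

lst has length 8. The slice lst[1::3] selects indices [1, 4, 7] (1->20, 4->19, 7->12), giving [20, 19, 12].

[20, 19, 12]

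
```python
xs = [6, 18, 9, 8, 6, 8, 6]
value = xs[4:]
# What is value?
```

xs has length 7. The slice xs[4:] selects indices [4, 5, 6] (4->6, 5->8, 6->6), giving [6, 8, 6].

[6, 8, 6]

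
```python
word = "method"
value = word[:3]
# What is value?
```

word has length 6. The slice word[:3] selects indices [0, 1, 2] (0->'m', 1->'e', 2->'t'), giving 'met'.

'met'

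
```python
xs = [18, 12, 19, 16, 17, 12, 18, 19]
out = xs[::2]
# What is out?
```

xs has length 8. The slice xs[::2] selects indices [0, 2, 4, 6] (0->18, 2->19, 4->17, 6->18), giving [18, 19, 17, 18].

[18, 19, 17, 18]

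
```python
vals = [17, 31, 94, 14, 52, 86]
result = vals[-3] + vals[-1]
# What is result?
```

vals has length 6. Negative index -3 maps to positive index 6 + (-3) = 3. vals[3] = 14.
vals has length 6. Negative index -1 maps to positive index 6 + (-1) = 5. vals[5] = 86.
Sum: 14 + 86 = 100.

100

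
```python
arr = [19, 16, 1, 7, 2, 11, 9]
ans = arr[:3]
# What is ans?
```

arr has length 7. The slice arr[:3] selects indices [0, 1, 2] (0->19, 1->16, 2->1), giving [19, 16, 1].

[19, 16, 1]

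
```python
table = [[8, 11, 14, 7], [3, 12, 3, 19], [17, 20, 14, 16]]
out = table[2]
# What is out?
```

table has 3 rows. Row 2 is [17, 20, 14, 16].

[17, 20, 14, 16]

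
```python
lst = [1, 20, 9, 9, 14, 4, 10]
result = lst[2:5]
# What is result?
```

lst has length 7. The slice lst[2:5] selects indices [2, 3, 4] (2->9, 3->9, 4->14), giving [9, 9, 14].

[9, 9, 14]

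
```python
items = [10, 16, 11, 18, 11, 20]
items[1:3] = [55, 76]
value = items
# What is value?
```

items starts as [10, 16, 11, 18, 11, 20] (length 6). The slice items[1:3] covers indices [1, 2] with values [16, 11]. Replacing that slice with [55, 76] (same length) produces [10, 55, 76, 18, 11, 20].

[10, 55, 76, 18, 11, 20]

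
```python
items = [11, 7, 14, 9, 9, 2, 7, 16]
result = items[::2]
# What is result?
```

items has length 8. The slice items[::2] selects indices [0, 2, 4, 6] (0->11, 2->14, 4->9, 6->7), giving [11, 14, 9, 7].

[11, 14, 9, 7]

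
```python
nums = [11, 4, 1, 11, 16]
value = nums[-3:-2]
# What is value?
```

nums has length 5. The slice nums[-3:-2] selects indices [2] (2->1), giving [1].

[1]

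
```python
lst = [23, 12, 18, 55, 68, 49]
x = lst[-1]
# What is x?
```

lst has length 6. Negative index -1 maps to positive index 6 + (-1) = 5. lst[5] = 49.

49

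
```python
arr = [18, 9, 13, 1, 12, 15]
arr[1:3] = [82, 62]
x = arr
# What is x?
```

arr starts as [18, 9, 13, 1, 12, 15] (length 6). The slice arr[1:3] covers indices [1, 2] with values [9, 13]. Replacing that slice with [82, 62] (same length) produces [18, 82, 62, 1, 12, 15].

[18, 82, 62, 1, 12, 15]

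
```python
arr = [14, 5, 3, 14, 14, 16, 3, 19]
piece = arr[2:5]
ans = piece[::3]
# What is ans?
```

arr has length 8. The slice arr[2:5] selects indices [2, 3, 4] (2->3, 3->14, 4->14), giving [3, 14, 14]. So piece = [3, 14, 14]. piece has length 3. The slice piece[::3] selects indices [0] (0->3), giving [3].

[3]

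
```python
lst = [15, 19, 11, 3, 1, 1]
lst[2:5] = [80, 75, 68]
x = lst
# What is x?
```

lst starts as [15, 19, 11, 3, 1, 1] (length 6). The slice lst[2:5] covers indices [2, 3, 4] with values [11, 3, 1]. Replacing that slice with [80, 75, 68] (same length) produces [15, 19, 80, 75, 68, 1].

[15, 19, 80, 75, 68, 1]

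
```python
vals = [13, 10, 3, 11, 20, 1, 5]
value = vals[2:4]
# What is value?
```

vals has length 7. The slice vals[2:4] selects indices [2, 3] (2->3, 3->11), giving [3, 11].

[3, 11]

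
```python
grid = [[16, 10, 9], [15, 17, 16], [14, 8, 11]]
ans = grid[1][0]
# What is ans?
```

grid[1] = [15, 17, 16]. Taking column 0 of that row yields 15.

15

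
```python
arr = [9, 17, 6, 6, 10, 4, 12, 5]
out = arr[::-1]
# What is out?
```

arr has length 8. The slice arr[::-1] selects indices [7, 6, 5, 4, 3, 2, 1, 0] (7->5, 6->12, 5->4, 4->10, 3->6, 2->6, 1->17, 0->9), giving [5, 12, 4, 10, 6, 6, 17, 9].

[5, 12, 4, 10, 6, 6, 17, 9]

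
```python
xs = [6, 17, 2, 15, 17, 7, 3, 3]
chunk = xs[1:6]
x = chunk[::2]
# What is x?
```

xs has length 8. The slice xs[1:6] selects indices [1, 2, 3, 4, 5] (1->17, 2->2, 3->15, 4->17, 5->7), giving [17, 2, 15, 17, 7]. So chunk = [17, 2, 15, 17, 7]. chunk has length 5. The slice chunk[::2] selects indices [0, 2, 4] (0->17, 2->15, 4->7), giving [17, 15, 7].

[17, 15, 7]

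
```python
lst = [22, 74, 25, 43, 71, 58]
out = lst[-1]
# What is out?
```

lst has length 6. Negative index -1 maps to positive index 6 + (-1) = 5. lst[5] = 58.

58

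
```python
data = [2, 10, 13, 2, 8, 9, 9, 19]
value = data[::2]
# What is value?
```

data has length 8. The slice data[::2] selects indices [0, 2, 4, 6] (0->2, 2->13, 4->8, 6->9), giving [2, 13, 8, 9].

[2, 13, 8, 9]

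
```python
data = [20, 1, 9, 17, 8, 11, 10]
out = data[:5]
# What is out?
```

data has length 7. The slice data[:5] selects indices [0, 1, 2, 3, 4] (0->20, 1->1, 2->9, 3->17, 4->8), giving [20, 1, 9, 17, 8].

[20, 1, 9, 17, 8]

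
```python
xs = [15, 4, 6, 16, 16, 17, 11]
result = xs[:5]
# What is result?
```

xs has length 7. The slice xs[:5] selects indices [0, 1, 2, 3, 4] (0->15, 1->4, 2->6, 3->16, 4->16), giving [15, 4, 6, 16, 16].

[15, 4, 6, 16, 16]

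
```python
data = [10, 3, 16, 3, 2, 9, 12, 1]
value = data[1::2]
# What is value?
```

data has length 8. The slice data[1::2] selects indices [1, 3, 5, 7] (1->3, 3->3, 5->9, 7->1), giving [3, 3, 9, 1].

[3, 3, 9, 1]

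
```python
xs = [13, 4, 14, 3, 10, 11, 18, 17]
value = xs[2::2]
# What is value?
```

xs has length 8. The slice xs[2::2] selects indices [2, 4, 6] (2->14, 4->10, 6->18), giving [14, 10, 18].

[14, 10, 18]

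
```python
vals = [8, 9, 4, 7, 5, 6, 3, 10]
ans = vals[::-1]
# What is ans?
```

vals has length 8. The slice vals[::-1] selects indices [7, 6, 5, 4, 3, 2, 1, 0] (7->10, 6->3, 5->6, 4->5, 3->7, 2->4, 1->9, 0->8), giving [10, 3, 6, 5, 7, 4, 9, 8].

[10, 3, 6, 5, 7, 4, 9, 8]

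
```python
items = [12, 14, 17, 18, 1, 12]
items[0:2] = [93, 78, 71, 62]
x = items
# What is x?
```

items starts as [12, 14, 17, 18, 1, 12] (length 6). The slice items[0:2] covers indices [0, 1] with values [12, 14]. Replacing that slice with [93, 78, 71, 62] (different length) produces [93, 78, 71, 62, 17, 18, 1, 12].

[93, 78, 71, 62, 17, 18, 1, 12]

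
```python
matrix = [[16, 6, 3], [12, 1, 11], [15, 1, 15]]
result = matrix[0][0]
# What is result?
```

matrix[0] = [16, 6, 3]. Taking column 0 of that row yields 16.

16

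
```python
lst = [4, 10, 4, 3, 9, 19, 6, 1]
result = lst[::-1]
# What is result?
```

lst has length 8. The slice lst[::-1] selects indices [7, 6, 5, 4, 3, 2, 1, 0] (7->1, 6->6, 5->19, 4->9, 3->3, 2->4, 1->10, 0->4), giving [1, 6, 19, 9, 3, 4, 10, 4].

[1, 6, 19, 9, 3, 4, 10, 4]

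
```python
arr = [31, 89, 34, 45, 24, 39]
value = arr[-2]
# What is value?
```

arr has length 6. Negative index -2 maps to positive index 6 + (-2) = 4. arr[4] = 24.

24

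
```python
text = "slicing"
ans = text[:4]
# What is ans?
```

text has length 7. The slice text[:4] selects indices [0, 1, 2, 3] (0->'s', 1->'l', 2->'i', 3->'c'), giving 'slic'.

'slic'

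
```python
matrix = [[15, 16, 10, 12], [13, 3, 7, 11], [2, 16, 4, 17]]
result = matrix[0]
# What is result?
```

matrix has 3 rows. Row 0 is [15, 16, 10, 12].

[15, 16, 10, 12]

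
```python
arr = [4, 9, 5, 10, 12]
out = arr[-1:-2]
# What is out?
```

arr has length 5. The slice arr[-1:-2] resolves to an empty index range, so the result is [].

[]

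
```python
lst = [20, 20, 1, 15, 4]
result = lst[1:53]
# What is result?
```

lst has length 5. The slice lst[1:53] selects indices [1, 2, 3, 4] (1->20, 2->1, 3->15, 4->4), giving [20, 1, 15, 4].

[20, 1, 15, 4]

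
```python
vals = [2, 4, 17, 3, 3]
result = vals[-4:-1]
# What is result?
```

vals has length 5. The slice vals[-4:-1] selects indices [1, 2, 3] (1->4, 2->17, 3->3), giving [4, 17, 3].

[4, 17, 3]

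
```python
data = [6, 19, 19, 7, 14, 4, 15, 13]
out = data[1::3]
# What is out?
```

data has length 8. The slice data[1::3] selects indices [1, 4, 7] (1->19, 4->14, 7->13), giving [19, 14, 13].

[19, 14, 13]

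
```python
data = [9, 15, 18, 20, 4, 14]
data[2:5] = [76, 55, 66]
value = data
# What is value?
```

data starts as [9, 15, 18, 20, 4, 14] (length 6). The slice data[2:5] covers indices [2, 3, 4] with values [18, 20, 4]. Replacing that slice with [76, 55, 66] (same length) produces [9, 15, 76, 55, 66, 14].

[9, 15, 76, 55, 66, 14]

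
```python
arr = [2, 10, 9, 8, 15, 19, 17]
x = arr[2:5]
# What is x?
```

arr has length 7. The slice arr[2:5] selects indices [2, 3, 4] (2->9, 3->8, 4->15), giving [9, 8, 15].

[9, 8, 15]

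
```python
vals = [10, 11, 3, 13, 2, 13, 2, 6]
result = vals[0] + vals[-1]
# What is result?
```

vals has length 8. vals[0] = 10.
vals has length 8. Negative index -1 maps to positive index 8 + (-1) = 7. vals[7] = 6.
Sum: 10 + 6 = 16.

16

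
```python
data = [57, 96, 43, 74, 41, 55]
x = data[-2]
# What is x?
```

data has length 6. Negative index -2 maps to positive index 6 + (-2) = 4. data[4] = 41.

41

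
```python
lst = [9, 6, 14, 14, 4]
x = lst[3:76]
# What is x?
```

lst has length 5. The slice lst[3:76] selects indices [3, 4] (3->14, 4->4), giving [14, 4].

[14, 4]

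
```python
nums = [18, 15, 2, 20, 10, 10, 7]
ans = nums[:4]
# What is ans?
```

nums has length 7. The slice nums[:4] selects indices [0, 1, 2, 3] (0->18, 1->15, 2->2, 3->20), giving [18, 15, 2, 20].

[18, 15, 2, 20]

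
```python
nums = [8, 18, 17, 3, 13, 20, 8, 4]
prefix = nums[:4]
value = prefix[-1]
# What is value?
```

nums has length 8. The slice nums[:4] selects indices [0, 1, 2, 3] (0->8, 1->18, 2->17, 3->3), giving [8, 18, 17, 3]. So prefix = [8, 18, 17, 3]. Then prefix[-1] = 3.

3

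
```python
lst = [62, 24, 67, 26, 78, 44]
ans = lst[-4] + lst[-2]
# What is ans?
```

lst has length 6. Negative index -4 maps to positive index 6 + (-4) = 2. lst[2] = 67.
lst has length 6. Negative index -2 maps to positive index 6 + (-2) = 4. lst[4] = 78.
Sum: 67 + 78 = 145.

145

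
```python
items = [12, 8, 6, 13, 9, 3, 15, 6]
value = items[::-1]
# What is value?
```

items has length 8. The slice items[::-1] selects indices [7, 6, 5, 4, 3, 2, 1, 0] (7->6, 6->15, 5->3, 4->9, 3->13, 2->6, 1->8, 0->12), giving [6, 15, 3, 9, 13, 6, 8, 12].

[6, 15, 3, 9, 13, 6, 8, 12]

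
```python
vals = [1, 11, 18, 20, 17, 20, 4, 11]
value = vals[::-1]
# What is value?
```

vals has length 8. The slice vals[::-1] selects indices [7, 6, 5, 4, 3, 2, 1, 0] (7->11, 6->4, 5->20, 4->17, 3->20, 2->18, 1->11, 0->1), giving [11, 4, 20, 17, 20, 18, 11, 1].

[11, 4, 20, 17, 20, 18, 11, 1]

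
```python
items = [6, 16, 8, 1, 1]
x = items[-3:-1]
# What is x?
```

items has length 5. The slice items[-3:-1] selects indices [2, 3] (2->8, 3->1), giving [8, 1].

[8, 1]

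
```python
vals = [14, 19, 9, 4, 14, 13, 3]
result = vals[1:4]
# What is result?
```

vals has length 7. The slice vals[1:4] selects indices [1, 2, 3] (1->19, 2->9, 3->4), giving [19, 9, 4].

[19, 9, 4]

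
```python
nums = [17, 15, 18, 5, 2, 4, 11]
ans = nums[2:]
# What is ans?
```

nums has length 7. The slice nums[2:] selects indices [2, 3, 4, 5, 6] (2->18, 3->5, 4->2, 5->4, 6->11), giving [18, 5, 2, 4, 11].

[18, 5, 2, 4, 11]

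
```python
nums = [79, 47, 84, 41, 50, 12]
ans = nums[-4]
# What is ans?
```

nums has length 6. Negative index -4 maps to positive index 6 + (-4) = 2. nums[2] = 84.

84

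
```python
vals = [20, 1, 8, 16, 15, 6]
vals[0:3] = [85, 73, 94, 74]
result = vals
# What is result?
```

vals starts as [20, 1, 8, 16, 15, 6] (length 6). The slice vals[0:3] covers indices [0, 1, 2] with values [20, 1, 8]. Replacing that slice with [85, 73, 94, 74] (different length) produces [85, 73, 94, 74, 16, 15, 6].

[85, 73, 94, 74, 16, 15, 6]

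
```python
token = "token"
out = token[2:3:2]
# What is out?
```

token has length 5. The slice token[2:3:2] selects indices [2] (2->'k'), giving 'k'.

'k'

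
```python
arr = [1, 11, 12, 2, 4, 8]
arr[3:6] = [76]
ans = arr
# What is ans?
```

arr starts as [1, 11, 12, 2, 4, 8] (length 6). The slice arr[3:6] covers indices [3, 4, 5] with values [2, 4, 8]. Replacing that slice with [76] (different length) produces [1, 11, 12, 76].

[1, 11, 12, 76]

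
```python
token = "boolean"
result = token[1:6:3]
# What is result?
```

token has length 7. The slice token[1:6:3] selects indices [1, 4] (1->'o', 4->'e'), giving 'oe'.

'oe'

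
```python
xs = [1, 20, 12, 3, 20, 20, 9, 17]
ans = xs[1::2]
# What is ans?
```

xs has length 8. The slice xs[1::2] selects indices [1, 3, 5, 7] (1->20, 3->3, 5->20, 7->17), giving [20, 3, 20, 17].

[20, 3, 20, 17]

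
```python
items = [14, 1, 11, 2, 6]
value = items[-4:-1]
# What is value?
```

items has length 5. The slice items[-4:-1] selects indices [1, 2, 3] (1->1, 2->11, 3->2), giving [1, 11, 2].

[1, 11, 2]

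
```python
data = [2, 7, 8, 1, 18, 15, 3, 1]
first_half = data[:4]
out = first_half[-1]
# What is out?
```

data has length 8. The slice data[:4] selects indices [0, 1, 2, 3] (0->2, 1->7, 2->8, 3->1), giving [2, 7, 8, 1]. So first_half = [2, 7, 8, 1]. Then first_half[-1] = 1.

1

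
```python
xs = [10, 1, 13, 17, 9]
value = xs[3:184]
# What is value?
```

xs has length 5. The slice xs[3:184] selects indices [3, 4] (3->17, 4->9), giving [17, 9].

[17, 9]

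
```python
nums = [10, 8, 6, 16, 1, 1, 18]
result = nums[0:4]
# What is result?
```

nums has length 7. The slice nums[0:4] selects indices [0, 1, 2, 3] (0->10, 1->8, 2->6, 3->16), giving [10, 8, 6, 16].

[10, 8, 6, 16]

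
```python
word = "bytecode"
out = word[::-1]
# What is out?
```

word has length 8. The slice word[::-1] selects indices [7, 6, 5, 4, 3, 2, 1, 0] (7->'e', 6->'d', 5->'o', 4->'c', 3->'e', 2->'t', 1->'y', 0->'b'), giving 'edocetyb'.

'edocetyb'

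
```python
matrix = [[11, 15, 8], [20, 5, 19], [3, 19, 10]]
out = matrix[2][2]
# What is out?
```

matrix[2] = [3, 19, 10]. Taking column 2 of that row yields 10.

10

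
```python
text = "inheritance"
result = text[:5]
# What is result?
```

text has length 11. The slice text[:5] selects indices [0, 1, 2, 3, 4] (0->'i', 1->'n', 2->'h', 3->'e', 4->'r'), giving 'inher'.

'inher'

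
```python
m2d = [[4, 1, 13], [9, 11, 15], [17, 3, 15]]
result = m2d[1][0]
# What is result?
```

m2d[1] = [9, 11, 15]. Taking column 0 of that row yields 9.

9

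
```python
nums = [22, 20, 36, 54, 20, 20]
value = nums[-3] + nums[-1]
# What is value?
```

nums has length 6. Negative index -3 maps to positive index 6 + (-3) = 3. nums[3] = 54.
nums has length 6. Negative index -1 maps to positive index 6 + (-1) = 5. nums[5] = 20.
Sum: 54 + 20 = 74.

74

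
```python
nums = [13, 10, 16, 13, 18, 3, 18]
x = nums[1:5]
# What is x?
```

nums has length 7. The slice nums[1:5] selects indices [1, 2, 3, 4] (1->10, 2->16, 3->13, 4->18), giving [10, 16, 13, 18].

[10, 16, 13, 18]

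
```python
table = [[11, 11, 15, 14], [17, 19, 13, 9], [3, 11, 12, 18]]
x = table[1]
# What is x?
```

table has 3 rows. Row 1 is [17, 19, 13, 9].

[17, 19, 13, 9]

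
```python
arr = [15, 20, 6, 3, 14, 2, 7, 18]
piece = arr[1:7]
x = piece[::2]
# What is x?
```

arr has length 8. The slice arr[1:7] selects indices [1, 2, 3, 4, 5, 6] (1->20, 2->6, 3->3, 4->14, 5->2, 6->7), giving [20, 6, 3, 14, 2, 7]. So piece = [20, 6, 3, 14, 2, 7]. piece has length 6. The slice piece[::2] selects indices [0, 2, 4] (0->20, 2->3, 4->2), giving [20, 3, 2].

[20, 3, 2]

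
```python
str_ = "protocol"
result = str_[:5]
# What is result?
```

str_ has length 8. The slice str_[:5] selects indices [0, 1, 2, 3, 4] (0->'p', 1->'r', 2->'o', 3->'t', 4->'o'), giving 'proto'.

'proto'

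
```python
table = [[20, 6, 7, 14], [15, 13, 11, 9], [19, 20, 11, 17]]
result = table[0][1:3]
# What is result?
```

table[0] = [20, 6, 7, 14]. table[0] has length 4. The slice table[0][1:3] selects indices [1, 2] (1->6, 2->7), giving [6, 7].

[6, 7]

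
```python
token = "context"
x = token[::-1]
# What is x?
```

token has length 7. The slice token[::-1] selects indices [6, 5, 4, 3, 2, 1, 0] (6->'t', 5->'x', 4->'e', 3->'t', 2->'n', 1->'o', 0->'c'), giving 'txetnoc'.

'txetnoc'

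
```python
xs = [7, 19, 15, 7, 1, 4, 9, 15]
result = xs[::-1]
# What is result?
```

xs has length 8. The slice xs[::-1] selects indices [7, 6, 5, 4, 3, 2, 1, 0] (7->15, 6->9, 5->4, 4->1, 3->7, 2->15, 1->19, 0->7), giving [15, 9, 4, 1, 7, 15, 19, 7].

[15, 9, 4, 1, 7, 15, 19, 7]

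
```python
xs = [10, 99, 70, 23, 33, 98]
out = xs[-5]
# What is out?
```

xs has length 6. Negative index -5 maps to positive index 6 + (-5) = 1. xs[1] = 99.

99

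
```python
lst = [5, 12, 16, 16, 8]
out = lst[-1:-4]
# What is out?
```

lst has length 5. The slice lst[-1:-4] resolves to an empty index range, so the result is [].

[]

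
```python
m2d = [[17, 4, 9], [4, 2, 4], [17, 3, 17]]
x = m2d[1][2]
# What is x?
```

m2d[1] = [4, 2, 4]. Taking column 2 of that row yields 4.

4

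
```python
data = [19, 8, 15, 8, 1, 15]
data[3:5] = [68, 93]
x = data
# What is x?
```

data starts as [19, 8, 15, 8, 1, 15] (length 6). The slice data[3:5] covers indices [3, 4] with values [8, 1]. Replacing that slice with [68, 93] (same length) produces [19, 8, 15, 68, 93, 15].

[19, 8, 15, 68, 93, 15]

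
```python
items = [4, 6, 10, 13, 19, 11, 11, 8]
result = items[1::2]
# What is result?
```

items has length 8. The slice items[1::2] selects indices [1, 3, 5, 7] (1->6, 3->13, 5->11, 7->8), giving [6, 13, 11, 8].

[6, 13, 11, 8]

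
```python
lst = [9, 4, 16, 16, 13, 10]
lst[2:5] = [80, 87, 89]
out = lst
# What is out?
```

lst starts as [9, 4, 16, 16, 13, 10] (length 6). The slice lst[2:5] covers indices [2, 3, 4] with values [16, 16, 13]. Replacing that slice with [80, 87, 89] (same length) produces [9, 4, 80, 87, 89, 10].

[9, 4, 80, 87, 89, 10]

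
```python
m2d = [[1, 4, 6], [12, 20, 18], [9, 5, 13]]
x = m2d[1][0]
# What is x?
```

m2d[1] = [12, 20, 18]. Taking column 0 of that row yields 12.

12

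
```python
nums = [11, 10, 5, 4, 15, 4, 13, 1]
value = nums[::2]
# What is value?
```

nums has length 8. The slice nums[::2] selects indices [0, 2, 4, 6] (0->11, 2->5, 4->15, 6->13), giving [11, 5, 15, 13].

[11, 5, 15, 13]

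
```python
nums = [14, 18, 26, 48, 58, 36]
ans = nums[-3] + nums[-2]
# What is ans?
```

nums has length 6. Negative index -3 maps to positive index 6 + (-3) = 3. nums[3] = 48.
nums has length 6. Negative index -2 maps to positive index 6 + (-2) = 4. nums[4] = 58.
Sum: 48 + 58 = 106.

106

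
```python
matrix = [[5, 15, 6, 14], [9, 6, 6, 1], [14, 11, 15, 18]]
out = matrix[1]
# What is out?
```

matrix has 3 rows. Row 1 is [9, 6, 6, 1].

[9, 6, 6, 1]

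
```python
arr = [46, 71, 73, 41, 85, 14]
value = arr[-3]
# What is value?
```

arr has length 6. Negative index -3 maps to positive index 6 + (-3) = 3. arr[3] = 41.

41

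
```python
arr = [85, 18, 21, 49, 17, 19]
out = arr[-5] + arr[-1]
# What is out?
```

arr has length 6. Negative index -5 maps to positive index 6 + (-5) = 1. arr[1] = 18.
arr has length 6. Negative index -1 maps to positive index 6 + (-1) = 5. arr[5] = 19.
Sum: 18 + 19 = 37.

37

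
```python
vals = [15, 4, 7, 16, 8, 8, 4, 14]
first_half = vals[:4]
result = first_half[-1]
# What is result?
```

vals has length 8. The slice vals[:4] selects indices [0, 1, 2, 3] (0->15, 1->4, 2->7, 3->16), giving [15, 4, 7, 16]. So first_half = [15, 4, 7, 16]. Then first_half[-1] = 16.

16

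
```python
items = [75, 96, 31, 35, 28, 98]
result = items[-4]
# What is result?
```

items has length 6. Negative index -4 maps to positive index 6 + (-4) = 2. items[2] = 31.

31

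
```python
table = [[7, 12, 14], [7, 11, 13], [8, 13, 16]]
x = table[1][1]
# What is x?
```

table[1] = [7, 11, 13]. Taking column 1 of that row yields 11.

11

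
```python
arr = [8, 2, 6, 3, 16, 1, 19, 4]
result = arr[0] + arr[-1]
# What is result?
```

arr has length 8. arr[0] = 8.
arr has length 8. Negative index -1 maps to positive index 8 + (-1) = 7. arr[7] = 4.
Sum: 8 + 4 = 12.

12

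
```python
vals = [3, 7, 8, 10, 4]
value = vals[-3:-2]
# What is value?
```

vals has length 5. The slice vals[-3:-2] selects indices [2] (2->8), giving [8].

[8]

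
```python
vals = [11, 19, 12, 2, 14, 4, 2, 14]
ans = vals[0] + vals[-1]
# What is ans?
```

vals has length 8. vals[0] = 11.
vals has length 8. Negative index -1 maps to positive index 8 + (-1) = 7. vals[7] = 14.
Sum: 11 + 14 = 25.

25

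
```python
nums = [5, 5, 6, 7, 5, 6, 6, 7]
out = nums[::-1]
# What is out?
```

nums has length 8. The slice nums[::-1] selects indices [7, 6, 5, 4, 3, 2, 1, 0] (7->7, 6->6, 5->6, 4->5, 3->7, 2->6, 1->5, 0->5), giving [7, 6, 6, 5, 7, 6, 5, 5].

[7, 6, 6, 5, 7, 6, 5, 5]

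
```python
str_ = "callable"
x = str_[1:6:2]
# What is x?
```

str_ has length 8. The slice str_[1:6:2] selects indices [1, 3, 5] (1->'a', 3->'l', 5->'b'), giving 'alb'.

'alb'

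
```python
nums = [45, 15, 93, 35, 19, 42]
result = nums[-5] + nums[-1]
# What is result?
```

nums has length 6. Negative index -5 maps to positive index 6 + (-5) = 1. nums[1] = 15.
nums has length 6. Negative index -1 maps to positive index 6 + (-1) = 5. nums[5] = 42.
Sum: 15 + 42 = 57.

57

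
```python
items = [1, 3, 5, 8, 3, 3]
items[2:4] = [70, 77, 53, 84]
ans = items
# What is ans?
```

items starts as [1, 3, 5, 8, 3, 3] (length 6). The slice items[2:4] covers indices [2, 3] with values [5, 8]. Replacing that slice with [70, 77, 53, 84] (different length) produces [1, 3, 70, 77, 53, 84, 3, 3].

[1, 3, 70, 77, 53, 84, 3, 3]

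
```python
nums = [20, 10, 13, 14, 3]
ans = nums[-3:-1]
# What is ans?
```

nums has length 5. The slice nums[-3:-1] selects indices [2, 3] (2->13, 3->14), giving [13, 14].

[13, 14]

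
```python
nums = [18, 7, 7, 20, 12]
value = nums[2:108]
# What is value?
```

nums has length 5. The slice nums[2:108] selects indices [2, 3, 4] (2->7, 3->20, 4->12), giving [7, 20, 12].

[7, 20, 12]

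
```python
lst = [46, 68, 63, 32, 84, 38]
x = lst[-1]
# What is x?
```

lst has length 6. Negative index -1 maps to positive index 6 + (-1) = 5. lst[5] = 38.

38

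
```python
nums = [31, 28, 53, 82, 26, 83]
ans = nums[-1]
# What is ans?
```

nums has length 6. Negative index -1 maps to positive index 6 + (-1) = 5. nums[5] = 83.

83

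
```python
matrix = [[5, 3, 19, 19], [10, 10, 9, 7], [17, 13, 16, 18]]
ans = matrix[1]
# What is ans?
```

matrix has 3 rows. Row 1 is [10, 10, 9, 7].

[10, 10, 9, 7]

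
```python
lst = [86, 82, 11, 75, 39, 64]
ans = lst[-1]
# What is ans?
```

lst has length 6. Negative index -1 maps to positive index 6 + (-1) = 5. lst[5] = 64.

64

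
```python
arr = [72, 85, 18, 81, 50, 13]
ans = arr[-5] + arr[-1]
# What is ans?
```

arr has length 6. Negative index -5 maps to positive index 6 + (-5) = 1. arr[1] = 85.
arr has length 6. Negative index -1 maps to positive index 6 + (-1) = 5. arr[5] = 13.
Sum: 85 + 13 = 98.

98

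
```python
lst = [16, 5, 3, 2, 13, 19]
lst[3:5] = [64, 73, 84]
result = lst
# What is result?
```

lst starts as [16, 5, 3, 2, 13, 19] (length 6). The slice lst[3:5] covers indices [3, 4] with values [2, 13]. Replacing that slice with [64, 73, 84] (different length) produces [16, 5, 3, 64, 73, 84, 19].

[16, 5, 3, 64, 73, 84, 19]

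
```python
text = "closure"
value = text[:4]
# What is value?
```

text has length 7. The slice text[:4] selects indices [0, 1, 2, 3] (0->'c', 1->'l', 2->'o', 3->'s'), giving 'clos'.

'clos'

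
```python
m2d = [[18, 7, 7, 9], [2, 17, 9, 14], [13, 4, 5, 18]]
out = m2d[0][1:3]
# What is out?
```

m2d[0] = [18, 7, 7, 9]. m2d[0] has length 4. The slice m2d[0][1:3] selects indices [1, 2] (1->7, 2->7), giving [7, 7].

[7, 7]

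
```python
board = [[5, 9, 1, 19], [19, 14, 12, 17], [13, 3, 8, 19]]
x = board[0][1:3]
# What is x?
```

board[0] = [5, 9, 1, 19]. board[0] has length 4. The slice board[0][1:3] selects indices [1, 2] (1->9, 2->1), giving [9, 1].

[9, 1]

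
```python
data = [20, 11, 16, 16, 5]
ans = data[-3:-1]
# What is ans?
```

data has length 5. The slice data[-3:-1] selects indices [2, 3] (2->16, 3->16), giving [16, 16].

[16, 16]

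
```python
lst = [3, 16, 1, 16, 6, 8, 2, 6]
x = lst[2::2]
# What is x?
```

lst has length 8. The slice lst[2::2] selects indices [2, 4, 6] (2->1, 4->6, 6->2), giving [1, 6, 2].

[1, 6, 2]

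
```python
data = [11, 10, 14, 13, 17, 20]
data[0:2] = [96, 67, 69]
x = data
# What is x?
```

data starts as [11, 10, 14, 13, 17, 20] (length 6). The slice data[0:2] covers indices [0, 1] with values [11, 10]. Replacing that slice with [96, 67, 69] (different length) produces [96, 67, 69, 14, 13, 17, 20].

[96, 67, 69, 14, 13, 17, 20]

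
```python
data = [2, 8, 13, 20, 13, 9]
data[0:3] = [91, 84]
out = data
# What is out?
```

data starts as [2, 8, 13, 20, 13, 9] (length 6). The slice data[0:3] covers indices [0, 1, 2] with values [2, 8, 13]. Replacing that slice with [91, 84] (different length) produces [91, 84, 20, 13, 9].

[91, 84, 20, 13, 9]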